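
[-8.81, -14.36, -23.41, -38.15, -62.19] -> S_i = -8.81*1.63^i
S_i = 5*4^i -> [5, 20, 80, 320, 1280]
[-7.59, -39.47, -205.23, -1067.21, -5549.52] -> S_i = -7.59*5.20^i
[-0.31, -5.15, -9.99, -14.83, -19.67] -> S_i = -0.31 + -4.84*i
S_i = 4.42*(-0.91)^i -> [4.42, -4.02, 3.66, -3.33, 3.03]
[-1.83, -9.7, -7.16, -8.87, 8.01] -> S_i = Random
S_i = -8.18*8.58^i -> [-8.18, -70.18, -602.18, -5166.72, -44330.48]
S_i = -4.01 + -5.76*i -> [-4.01, -9.77, -15.53, -21.29, -27.05]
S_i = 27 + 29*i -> [27, 56, 85, 114, 143]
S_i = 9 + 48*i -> [9, 57, 105, 153, 201]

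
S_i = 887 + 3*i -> [887, 890, 893, 896, 899]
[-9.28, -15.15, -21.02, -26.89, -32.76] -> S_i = -9.28 + -5.87*i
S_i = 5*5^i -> [5, 25, 125, 625, 3125]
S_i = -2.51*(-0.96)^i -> [-2.51, 2.41, -2.31, 2.22, -2.13]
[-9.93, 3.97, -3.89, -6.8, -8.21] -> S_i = Random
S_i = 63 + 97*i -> [63, 160, 257, 354, 451]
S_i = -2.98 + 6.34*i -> [-2.98, 3.36, 9.7, 16.04, 22.38]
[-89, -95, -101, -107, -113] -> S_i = -89 + -6*i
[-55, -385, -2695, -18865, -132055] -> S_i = -55*7^i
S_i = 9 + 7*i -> [9, 16, 23, 30, 37]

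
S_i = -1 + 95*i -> [-1, 94, 189, 284, 379]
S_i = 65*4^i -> [65, 260, 1040, 4160, 16640]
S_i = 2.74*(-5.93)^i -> [2.74, -16.25, 96.35, -571.37, 3388.2]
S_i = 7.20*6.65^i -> [7.2, 47.88, 318.4, 2117.37, 14080.53]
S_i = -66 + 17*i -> [-66, -49, -32, -15, 2]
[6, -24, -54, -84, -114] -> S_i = 6 + -30*i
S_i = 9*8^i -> [9, 72, 576, 4608, 36864]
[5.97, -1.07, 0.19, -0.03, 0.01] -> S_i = 5.97*(-0.18)^i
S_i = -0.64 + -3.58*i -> [-0.64, -4.22, -7.8, -11.38, -14.96]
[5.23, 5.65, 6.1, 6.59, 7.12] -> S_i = 5.23*1.08^i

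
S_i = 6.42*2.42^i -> [6.42, 15.54, 37.6, 90.99, 220.19]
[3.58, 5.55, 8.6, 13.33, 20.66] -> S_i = 3.58*1.55^i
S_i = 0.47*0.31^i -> [0.47, 0.15, 0.05, 0.01, 0.0]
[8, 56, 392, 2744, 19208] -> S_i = 8*7^i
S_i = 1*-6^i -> [1, -6, 36, -216, 1296]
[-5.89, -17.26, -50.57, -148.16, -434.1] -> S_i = -5.89*2.93^i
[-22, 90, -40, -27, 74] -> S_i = Random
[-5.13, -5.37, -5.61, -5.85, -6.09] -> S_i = -5.13 + -0.24*i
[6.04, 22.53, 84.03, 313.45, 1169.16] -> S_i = 6.04*3.73^i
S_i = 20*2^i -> [20, 40, 80, 160, 320]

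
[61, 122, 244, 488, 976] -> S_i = 61*2^i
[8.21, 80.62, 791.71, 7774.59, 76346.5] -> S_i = 8.21*9.82^i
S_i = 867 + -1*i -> [867, 866, 865, 864, 863]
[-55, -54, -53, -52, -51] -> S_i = -55 + 1*i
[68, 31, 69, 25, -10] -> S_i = Random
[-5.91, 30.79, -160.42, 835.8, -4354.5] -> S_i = -5.91*(-5.21)^i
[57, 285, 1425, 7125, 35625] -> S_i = 57*5^i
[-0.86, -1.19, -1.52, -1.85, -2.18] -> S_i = -0.86 + -0.33*i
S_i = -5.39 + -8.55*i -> [-5.39, -13.94, -22.49, -31.04, -39.59]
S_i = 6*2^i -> [6, 12, 24, 48, 96]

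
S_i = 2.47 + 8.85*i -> [2.47, 11.32, 20.17, 29.02, 37.87]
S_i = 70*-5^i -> [70, -350, 1750, -8750, 43750]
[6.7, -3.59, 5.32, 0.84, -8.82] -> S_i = Random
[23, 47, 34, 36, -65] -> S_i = Random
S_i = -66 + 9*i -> [-66, -57, -48, -39, -30]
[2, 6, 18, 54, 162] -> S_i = 2*3^i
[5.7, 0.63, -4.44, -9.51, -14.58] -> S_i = 5.70 + -5.07*i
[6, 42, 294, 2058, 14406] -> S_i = 6*7^i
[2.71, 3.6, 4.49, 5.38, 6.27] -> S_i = 2.71 + 0.89*i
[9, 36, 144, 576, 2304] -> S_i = 9*4^i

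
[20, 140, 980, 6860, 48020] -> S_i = 20*7^i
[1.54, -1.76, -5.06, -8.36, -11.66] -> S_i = 1.54 + -3.30*i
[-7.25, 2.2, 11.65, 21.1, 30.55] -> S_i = -7.25 + 9.45*i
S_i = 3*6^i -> [3, 18, 108, 648, 3888]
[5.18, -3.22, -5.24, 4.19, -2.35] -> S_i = Random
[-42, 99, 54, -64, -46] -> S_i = Random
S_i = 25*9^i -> [25, 225, 2025, 18225, 164025]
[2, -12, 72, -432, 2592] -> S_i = 2*-6^i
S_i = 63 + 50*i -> [63, 113, 163, 213, 263]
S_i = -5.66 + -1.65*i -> [-5.66, -7.31, -8.96, -10.61, -12.26]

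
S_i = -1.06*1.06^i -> [-1.06, -1.12, -1.19, -1.26, -1.34]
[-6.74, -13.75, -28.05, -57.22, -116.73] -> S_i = -6.74*2.04^i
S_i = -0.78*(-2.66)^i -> [-0.78, 2.07, -5.52, 14.68, -39.05]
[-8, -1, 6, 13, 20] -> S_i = -8 + 7*i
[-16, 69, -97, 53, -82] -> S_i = Random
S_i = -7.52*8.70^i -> [-7.52, -65.42, -569.19, -4951.94, -43081.9]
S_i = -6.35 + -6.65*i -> [-6.35, -13.0, -19.65, -26.3, -32.95]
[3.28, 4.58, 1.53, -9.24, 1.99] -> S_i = Random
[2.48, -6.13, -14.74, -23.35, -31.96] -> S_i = 2.48 + -8.61*i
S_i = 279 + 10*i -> [279, 289, 299, 309, 319]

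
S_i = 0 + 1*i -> [0, 1, 2, 3, 4]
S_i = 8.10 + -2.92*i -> [8.1, 5.18, 2.26, -0.66, -3.58]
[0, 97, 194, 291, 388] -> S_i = 0 + 97*i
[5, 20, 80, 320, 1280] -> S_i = 5*4^i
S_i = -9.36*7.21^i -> [-9.36, -67.49, -486.57, -3508.18, -25293.96]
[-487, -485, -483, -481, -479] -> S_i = -487 + 2*i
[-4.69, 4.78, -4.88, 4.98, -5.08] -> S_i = -4.69*(-1.02)^i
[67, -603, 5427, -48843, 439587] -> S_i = 67*-9^i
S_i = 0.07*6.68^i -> [0.07, 0.47, 3.12, 20.87, 139.38]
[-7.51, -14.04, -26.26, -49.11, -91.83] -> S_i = -7.51*1.87^i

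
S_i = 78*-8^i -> [78, -624, 4992, -39936, 319488]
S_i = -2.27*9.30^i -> [-2.27, -21.11, -196.33, -1825.89, -16980.78]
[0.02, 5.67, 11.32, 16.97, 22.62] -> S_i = 0.02 + 5.65*i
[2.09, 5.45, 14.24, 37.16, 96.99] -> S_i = 2.09*2.61^i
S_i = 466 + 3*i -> [466, 469, 472, 475, 478]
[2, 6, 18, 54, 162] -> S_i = 2*3^i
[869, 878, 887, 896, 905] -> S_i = 869 + 9*i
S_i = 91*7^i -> [91, 637, 4459, 31213, 218491]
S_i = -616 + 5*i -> [-616, -611, -606, -601, -596]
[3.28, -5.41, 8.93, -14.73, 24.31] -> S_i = 3.28*(-1.65)^i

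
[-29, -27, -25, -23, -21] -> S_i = -29 + 2*i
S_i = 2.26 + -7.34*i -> [2.26, -5.08, -12.42, -19.76, -27.1]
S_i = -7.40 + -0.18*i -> [-7.4, -7.58, -7.76, -7.94, -8.12]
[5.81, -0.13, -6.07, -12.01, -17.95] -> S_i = 5.81 + -5.94*i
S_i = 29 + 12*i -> [29, 41, 53, 65, 77]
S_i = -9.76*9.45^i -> [-9.76, -92.23, -871.59, -8236.55, -77835.38]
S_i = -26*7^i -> [-26, -182, -1274, -8918, -62426]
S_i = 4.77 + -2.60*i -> [4.77, 2.17, -0.43, -3.03, -5.63]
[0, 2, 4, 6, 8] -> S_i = 0 + 2*i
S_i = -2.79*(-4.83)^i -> [-2.79, 13.48, -65.09, 314.37, -1518.42]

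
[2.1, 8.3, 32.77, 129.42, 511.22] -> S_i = 2.10*3.95^i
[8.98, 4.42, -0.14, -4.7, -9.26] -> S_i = 8.98 + -4.56*i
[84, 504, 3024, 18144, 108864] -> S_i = 84*6^i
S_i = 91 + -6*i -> [91, 85, 79, 73, 67]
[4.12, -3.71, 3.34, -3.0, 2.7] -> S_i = 4.12*(-0.90)^i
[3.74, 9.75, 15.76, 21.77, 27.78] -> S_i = 3.74 + 6.01*i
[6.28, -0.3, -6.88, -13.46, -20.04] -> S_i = 6.28 + -6.58*i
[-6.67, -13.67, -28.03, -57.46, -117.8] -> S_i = -6.67*2.05^i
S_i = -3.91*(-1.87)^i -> [-3.91, 7.31, -13.67, 25.57, -47.81]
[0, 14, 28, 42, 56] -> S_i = 0 + 14*i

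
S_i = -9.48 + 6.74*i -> [-9.48, -2.74, 4.0, 10.74, 17.48]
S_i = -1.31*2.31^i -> [-1.31, -3.03, -6.99, -16.15, -37.3]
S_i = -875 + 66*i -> [-875, -809, -743, -677, -611]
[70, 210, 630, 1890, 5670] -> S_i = 70*3^i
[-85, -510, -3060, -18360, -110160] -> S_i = -85*6^i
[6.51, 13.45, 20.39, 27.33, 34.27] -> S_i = 6.51 + 6.94*i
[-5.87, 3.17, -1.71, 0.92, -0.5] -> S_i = -5.87*(-0.54)^i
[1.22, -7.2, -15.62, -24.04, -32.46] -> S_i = 1.22 + -8.42*i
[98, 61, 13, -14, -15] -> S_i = Random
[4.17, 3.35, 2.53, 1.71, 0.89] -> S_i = 4.17 + -0.82*i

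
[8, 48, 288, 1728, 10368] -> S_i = 8*6^i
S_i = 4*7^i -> [4, 28, 196, 1372, 9604]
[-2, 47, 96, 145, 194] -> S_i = -2 + 49*i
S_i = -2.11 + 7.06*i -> [-2.11, 4.95, 12.01, 19.07, 26.13]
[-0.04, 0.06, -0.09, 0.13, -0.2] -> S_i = -0.04*(-1.49)^i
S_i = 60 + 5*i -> [60, 65, 70, 75, 80]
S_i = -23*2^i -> [-23, -46, -92, -184, -368]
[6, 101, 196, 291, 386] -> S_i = 6 + 95*i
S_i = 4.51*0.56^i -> [4.51, 2.53, 1.41, 0.79, 0.44]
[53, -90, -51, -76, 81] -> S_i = Random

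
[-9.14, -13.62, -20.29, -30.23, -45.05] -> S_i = -9.14*1.49^i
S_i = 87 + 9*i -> [87, 96, 105, 114, 123]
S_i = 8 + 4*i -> [8, 12, 16, 20, 24]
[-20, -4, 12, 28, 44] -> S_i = -20 + 16*i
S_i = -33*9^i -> [-33, -297, -2673, -24057, -216513]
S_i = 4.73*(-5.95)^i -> [4.73, -28.14, 167.45, -996.35, 5928.28]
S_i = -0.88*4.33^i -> [-0.88, -3.81, -16.5, -71.44, -309.34]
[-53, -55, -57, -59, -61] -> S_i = -53 + -2*i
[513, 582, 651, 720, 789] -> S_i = 513 + 69*i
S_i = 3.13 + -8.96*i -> [3.13, -5.83, -14.79, -23.75, -32.71]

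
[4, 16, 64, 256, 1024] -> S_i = 4*4^i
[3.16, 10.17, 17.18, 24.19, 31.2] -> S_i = 3.16 + 7.01*i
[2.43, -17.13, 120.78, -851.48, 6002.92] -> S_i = 2.43*(-7.05)^i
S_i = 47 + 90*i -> [47, 137, 227, 317, 407]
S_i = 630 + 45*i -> [630, 675, 720, 765, 810]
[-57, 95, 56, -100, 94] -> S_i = Random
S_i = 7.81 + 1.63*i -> [7.81, 9.44, 11.07, 12.7, 14.33]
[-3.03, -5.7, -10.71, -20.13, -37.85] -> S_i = -3.03*1.88^i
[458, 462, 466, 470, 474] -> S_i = 458 + 4*i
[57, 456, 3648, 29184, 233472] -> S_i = 57*8^i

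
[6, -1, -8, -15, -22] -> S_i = 6 + -7*i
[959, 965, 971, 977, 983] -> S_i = 959 + 6*i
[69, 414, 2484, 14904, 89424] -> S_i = 69*6^i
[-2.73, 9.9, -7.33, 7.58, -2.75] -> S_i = Random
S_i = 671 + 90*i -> [671, 761, 851, 941, 1031]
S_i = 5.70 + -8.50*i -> [5.7, -2.8, -11.3, -19.8, -28.3]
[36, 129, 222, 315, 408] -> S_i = 36 + 93*i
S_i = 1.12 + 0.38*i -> [1.12, 1.5, 1.88, 2.26, 2.64]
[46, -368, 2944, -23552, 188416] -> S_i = 46*-8^i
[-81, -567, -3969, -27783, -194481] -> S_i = -81*7^i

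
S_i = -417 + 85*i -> [-417, -332, -247, -162, -77]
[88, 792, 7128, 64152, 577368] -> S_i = 88*9^i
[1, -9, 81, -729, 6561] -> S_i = 1*-9^i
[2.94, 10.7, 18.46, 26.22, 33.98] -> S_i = 2.94 + 7.76*i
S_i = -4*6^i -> [-4, -24, -144, -864, -5184]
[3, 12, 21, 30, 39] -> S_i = 3 + 9*i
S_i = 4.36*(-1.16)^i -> [4.36, -5.06, 5.87, -6.81, 7.89]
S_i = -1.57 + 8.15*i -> [-1.57, 6.58, 14.73, 22.88, 31.03]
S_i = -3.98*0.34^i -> [-3.98, -1.35, -0.46, -0.16, -0.05]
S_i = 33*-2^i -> [33, -66, 132, -264, 528]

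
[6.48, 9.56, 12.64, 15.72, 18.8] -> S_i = 6.48 + 3.08*i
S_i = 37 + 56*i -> [37, 93, 149, 205, 261]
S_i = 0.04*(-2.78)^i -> [0.04, -0.11, 0.31, -0.86, 2.39]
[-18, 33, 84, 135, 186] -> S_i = -18 + 51*i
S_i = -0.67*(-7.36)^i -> [-0.67, 4.93, -36.29, 267.12, -1966.01]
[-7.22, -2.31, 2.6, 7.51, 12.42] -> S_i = -7.22 + 4.91*i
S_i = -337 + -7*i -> [-337, -344, -351, -358, -365]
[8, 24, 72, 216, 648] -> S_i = 8*3^i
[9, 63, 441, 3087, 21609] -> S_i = 9*7^i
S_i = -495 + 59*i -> [-495, -436, -377, -318, -259]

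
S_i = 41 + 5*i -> [41, 46, 51, 56, 61]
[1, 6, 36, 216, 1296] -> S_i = 1*6^i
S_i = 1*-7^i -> [1, -7, 49, -343, 2401]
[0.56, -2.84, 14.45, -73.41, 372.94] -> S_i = 0.56*(-5.08)^i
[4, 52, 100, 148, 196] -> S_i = 4 + 48*i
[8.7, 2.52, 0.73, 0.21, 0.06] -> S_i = 8.70*0.29^i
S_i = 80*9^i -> [80, 720, 6480, 58320, 524880]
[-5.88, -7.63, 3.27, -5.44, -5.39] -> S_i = Random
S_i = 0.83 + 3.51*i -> [0.83, 4.34, 7.85, 11.36, 14.87]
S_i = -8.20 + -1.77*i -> [-8.2, -9.97, -11.74, -13.51, -15.28]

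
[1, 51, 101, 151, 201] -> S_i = 1 + 50*i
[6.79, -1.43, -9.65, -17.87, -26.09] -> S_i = 6.79 + -8.22*i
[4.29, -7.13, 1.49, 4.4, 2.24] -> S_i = Random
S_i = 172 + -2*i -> [172, 170, 168, 166, 164]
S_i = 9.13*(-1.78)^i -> [9.13, -16.25, 28.93, -51.49, 91.65]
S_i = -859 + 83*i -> [-859, -776, -693, -610, -527]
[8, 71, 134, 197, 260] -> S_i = 8 + 63*i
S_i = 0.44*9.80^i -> [0.44, 4.31, 42.26, 414.12, 4058.42]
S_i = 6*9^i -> [6, 54, 486, 4374, 39366]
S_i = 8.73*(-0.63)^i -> [8.73, -5.5, 3.46, -2.18, 1.38]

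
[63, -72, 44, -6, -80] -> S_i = Random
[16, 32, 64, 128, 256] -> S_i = 16*2^i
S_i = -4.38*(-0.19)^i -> [-4.38, 0.83, -0.16, 0.03, -0.01]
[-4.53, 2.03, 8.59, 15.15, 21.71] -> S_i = -4.53 + 6.56*i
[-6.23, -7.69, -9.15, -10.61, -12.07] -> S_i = -6.23 + -1.46*i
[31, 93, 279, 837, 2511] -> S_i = 31*3^i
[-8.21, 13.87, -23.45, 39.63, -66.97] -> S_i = -8.21*(-1.69)^i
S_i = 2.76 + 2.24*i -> [2.76, 5.0, 7.24, 9.48, 11.72]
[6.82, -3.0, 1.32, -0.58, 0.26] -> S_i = 6.82*(-0.44)^i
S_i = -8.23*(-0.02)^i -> [-8.23, 0.16, -0.0, 0.0, -0.0]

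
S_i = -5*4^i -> [-5, -20, -80, -320, -1280]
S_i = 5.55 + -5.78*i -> [5.55, -0.23, -6.01, -11.79, -17.57]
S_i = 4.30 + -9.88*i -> [4.3, -5.58, -15.46, -25.34, -35.22]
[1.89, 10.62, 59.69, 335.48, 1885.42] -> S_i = 1.89*5.62^i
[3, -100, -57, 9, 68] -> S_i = Random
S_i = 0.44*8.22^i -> [0.44, 3.62, 29.73, 244.38, 2008.82]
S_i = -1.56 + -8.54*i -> [-1.56, -10.1, -18.64, -27.18, -35.72]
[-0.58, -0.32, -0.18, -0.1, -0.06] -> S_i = -0.58*0.56^i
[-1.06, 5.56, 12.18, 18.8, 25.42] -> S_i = -1.06 + 6.62*i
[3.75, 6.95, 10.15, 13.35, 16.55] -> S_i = 3.75 + 3.20*i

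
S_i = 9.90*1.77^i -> [9.9, 17.52, 31.02, 54.9, 97.17]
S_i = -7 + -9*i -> [-7, -16, -25, -34, -43]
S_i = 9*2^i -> [9, 18, 36, 72, 144]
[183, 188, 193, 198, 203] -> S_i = 183 + 5*i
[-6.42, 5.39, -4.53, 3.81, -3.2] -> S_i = -6.42*(-0.84)^i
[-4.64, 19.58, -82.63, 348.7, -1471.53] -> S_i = -4.64*(-4.22)^i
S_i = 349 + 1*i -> [349, 350, 351, 352, 353]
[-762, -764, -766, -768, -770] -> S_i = -762 + -2*i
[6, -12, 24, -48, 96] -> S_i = 6*-2^i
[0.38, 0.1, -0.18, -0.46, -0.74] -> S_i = 0.38 + -0.28*i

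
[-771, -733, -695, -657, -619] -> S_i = -771 + 38*i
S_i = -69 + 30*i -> [-69, -39, -9, 21, 51]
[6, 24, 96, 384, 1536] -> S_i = 6*4^i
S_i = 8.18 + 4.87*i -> [8.18, 13.05, 17.92, 22.79, 27.66]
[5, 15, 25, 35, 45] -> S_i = 5 + 10*i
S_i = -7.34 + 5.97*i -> [-7.34, -1.37, 4.6, 10.57, 16.54]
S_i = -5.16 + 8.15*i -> [-5.16, 2.99, 11.14, 19.29, 27.44]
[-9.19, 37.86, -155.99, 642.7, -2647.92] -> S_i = -9.19*(-4.12)^i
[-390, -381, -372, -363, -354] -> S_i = -390 + 9*i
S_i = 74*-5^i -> [74, -370, 1850, -9250, 46250]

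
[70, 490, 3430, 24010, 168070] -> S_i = 70*7^i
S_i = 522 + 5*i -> [522, 527, 532, 537, 542]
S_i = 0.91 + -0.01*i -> [0.91, 0.9, 0.89, 0.88, 0.87]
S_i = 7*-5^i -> [7, -35, 175, -875, 4375]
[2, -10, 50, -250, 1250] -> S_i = 2*-5^i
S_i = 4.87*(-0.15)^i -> [4.87, -0.73, 0.11, -0.02, 0.0]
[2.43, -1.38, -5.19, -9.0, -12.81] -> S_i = 2.43 + -3.81*i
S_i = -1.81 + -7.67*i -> [-1.81, -9.48, -17.15, -24.82, -32.49]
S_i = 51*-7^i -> [51, -357, 2499, -17493, 122451]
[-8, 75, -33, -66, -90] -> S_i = Random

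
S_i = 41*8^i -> [41, 328, 2624, 20992, 167936]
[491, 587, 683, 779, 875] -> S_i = 491 + 96*i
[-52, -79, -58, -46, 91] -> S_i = Random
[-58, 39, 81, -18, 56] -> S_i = Random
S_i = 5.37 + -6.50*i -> [5.37, -1.13, -7.63, -14.13, -20.63]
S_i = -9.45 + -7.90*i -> [-9.45, -17.35, -25.25, -33.15, -41.05]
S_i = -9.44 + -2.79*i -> [-9.44, -12.23, -15.02, -17.81, -20.6]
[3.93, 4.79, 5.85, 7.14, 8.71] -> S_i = 3.93*1.22^i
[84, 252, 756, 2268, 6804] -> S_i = 84*3^i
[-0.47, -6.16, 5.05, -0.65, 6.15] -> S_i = Random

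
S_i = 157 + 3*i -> [157, 160, 163, 166, 169]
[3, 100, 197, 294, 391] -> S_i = 3 + 97*i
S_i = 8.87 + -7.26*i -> [8.87, 1.61, -5.65, -12.91, -20.17]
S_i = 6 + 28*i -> [6, 34, 62, 90, 118]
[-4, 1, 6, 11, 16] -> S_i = -4 + 5*i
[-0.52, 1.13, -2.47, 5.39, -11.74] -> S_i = -0.52*(-2.18)^i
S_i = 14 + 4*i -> [14, 18, 22, 26, 30]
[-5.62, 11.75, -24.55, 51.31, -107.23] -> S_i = -5.62*(-2.09)^i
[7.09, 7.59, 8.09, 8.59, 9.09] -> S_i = 7.09 + 0.50*i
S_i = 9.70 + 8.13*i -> [9.7, 17.83, 25.96, 34.09, 42.22]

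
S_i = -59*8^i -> [-59, -472, -3776, -30208, -241664]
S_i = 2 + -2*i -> [2, 0, -2, -4, -6]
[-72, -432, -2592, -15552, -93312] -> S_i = -72*6^i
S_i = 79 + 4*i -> [79, 83, 87, 91, 95]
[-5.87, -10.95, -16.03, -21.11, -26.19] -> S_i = -5.87 + -5.08*i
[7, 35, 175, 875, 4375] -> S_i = 7*5^i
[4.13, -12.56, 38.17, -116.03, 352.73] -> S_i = 4.13*(-3.04)^i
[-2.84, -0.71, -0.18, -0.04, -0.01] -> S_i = -2.84*0.25^i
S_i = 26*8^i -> [26, 208, 1664, 13312, 106496]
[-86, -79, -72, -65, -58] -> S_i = -86 + 7*i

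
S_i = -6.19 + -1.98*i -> [-6.19, -8.17, -10.15, -12.13, -14.11]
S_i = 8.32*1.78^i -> [8.32, 14.81, 26.36, 46.92, 83.52]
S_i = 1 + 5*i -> [1, 6, 11, 16, 21]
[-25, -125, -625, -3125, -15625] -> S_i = -25*5^i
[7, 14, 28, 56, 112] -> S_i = 7*2^i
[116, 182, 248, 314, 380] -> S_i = 116 + 66*i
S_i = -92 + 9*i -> [-92, -83, -74, -65, -56]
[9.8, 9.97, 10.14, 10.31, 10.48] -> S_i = 9.80 + 0.17*i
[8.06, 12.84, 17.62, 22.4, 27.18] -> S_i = 8.06 + 4.78*i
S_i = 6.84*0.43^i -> [6.84, 2.94, 1.26, 0.54, 0.23]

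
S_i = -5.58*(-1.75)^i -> [-5.58, 9.76, -17.09, 29.91, -52.33]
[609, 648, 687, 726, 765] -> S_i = 609 + 39*i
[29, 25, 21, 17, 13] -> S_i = 29 + -4*i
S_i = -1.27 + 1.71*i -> [-1.27, 0.44, 2.15, 3.86, 5.57]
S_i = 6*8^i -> [6, 48, 384, 3072, 24576]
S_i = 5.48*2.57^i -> [5.48, 14.08, 36.19, 93.02, 239.06]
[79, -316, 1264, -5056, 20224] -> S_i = 79*-4^i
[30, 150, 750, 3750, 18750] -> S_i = 30*5^i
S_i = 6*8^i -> [6, 48, 384, 3072, 24576]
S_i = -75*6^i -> [-75, -450, -2700, -16200, -97200]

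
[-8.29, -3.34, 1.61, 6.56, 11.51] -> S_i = -8.29 + 4.95*i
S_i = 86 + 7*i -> [86, 93, 100, 107, 114]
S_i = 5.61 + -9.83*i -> [5.61, -4.22, -14.05, -23.88, -33.71]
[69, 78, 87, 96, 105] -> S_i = 69 + 9*i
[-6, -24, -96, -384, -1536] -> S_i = -6*4^i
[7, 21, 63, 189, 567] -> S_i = 7*3^i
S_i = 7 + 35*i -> [7, 42, 77, 112, 147]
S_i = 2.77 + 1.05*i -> [2.77, 3.82, 4.87, 5.92, 6.97]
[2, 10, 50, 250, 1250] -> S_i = 2*5^i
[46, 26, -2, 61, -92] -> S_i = Random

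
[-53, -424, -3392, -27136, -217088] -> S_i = -53*8^i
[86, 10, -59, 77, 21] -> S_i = Random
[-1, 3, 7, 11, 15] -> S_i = -1 + 4*i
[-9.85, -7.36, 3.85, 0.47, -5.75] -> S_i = Random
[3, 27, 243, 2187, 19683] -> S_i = 3*9^i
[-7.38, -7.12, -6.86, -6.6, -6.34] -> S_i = -7.38 + 0.26*i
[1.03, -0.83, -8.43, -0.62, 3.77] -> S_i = Random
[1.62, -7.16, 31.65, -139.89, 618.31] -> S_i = 1.62*(-4.42)^i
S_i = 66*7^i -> [66, 462, 3234, 22638, 158466]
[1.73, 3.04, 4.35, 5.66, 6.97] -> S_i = 1.73 + 1.31*i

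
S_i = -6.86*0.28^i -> [-6.86, -1.92, -0.54, -0.15, -0.04]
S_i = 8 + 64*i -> [8, 72, 136, 200, 264]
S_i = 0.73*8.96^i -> [0.73, 6.54, 58.61, 525.11, 4704.95]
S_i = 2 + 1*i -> [2, 3, 4, 5, 6]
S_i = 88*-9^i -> [88, -792, 7128, -64152, 577368]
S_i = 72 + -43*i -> [72, 29, -14, -57, -100]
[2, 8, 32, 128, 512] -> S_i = 2*4^i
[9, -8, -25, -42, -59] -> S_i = 9 + -17*i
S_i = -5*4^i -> [-5, -20, -80, -320, -1280]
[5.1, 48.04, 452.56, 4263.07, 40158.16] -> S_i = 5.10*9.42^i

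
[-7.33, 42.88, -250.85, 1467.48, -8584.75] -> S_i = -7.33*(-5.85)^i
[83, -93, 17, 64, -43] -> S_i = Random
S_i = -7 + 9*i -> [-7, 2, 11, 20, 29]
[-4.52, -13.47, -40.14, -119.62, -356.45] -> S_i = -4.52*2.98^i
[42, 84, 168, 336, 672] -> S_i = 42*2^i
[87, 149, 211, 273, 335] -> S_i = 87 + 62*i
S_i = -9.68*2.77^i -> [-9.68, -26.81, -74.27, -205.74, -569.89]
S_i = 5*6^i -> [5, 30, 180, 1080, 6480]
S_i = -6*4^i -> [-6, -24, -96, -384, -1536]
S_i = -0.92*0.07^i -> [-0.92, -0.06, -0.0, -0.0, -0.0]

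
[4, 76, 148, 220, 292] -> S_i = 4 + 72*i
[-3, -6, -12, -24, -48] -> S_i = -3*2^i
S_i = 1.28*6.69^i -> [1.28, 8.56, 57.29, 383.26, 2563.98]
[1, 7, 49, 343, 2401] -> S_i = 1*7^i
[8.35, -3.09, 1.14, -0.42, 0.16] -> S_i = 8.35*(-0.37)^i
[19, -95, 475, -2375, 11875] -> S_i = 19*-5^i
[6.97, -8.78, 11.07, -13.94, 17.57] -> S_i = 6.97*(-1.26)^i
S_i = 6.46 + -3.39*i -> [6.46, 3.07, -0.32, -3.71, -7.1]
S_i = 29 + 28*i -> [29, 57, 85, 113, 141]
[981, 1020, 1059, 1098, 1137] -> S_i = 981 + 39*i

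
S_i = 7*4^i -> [7, 28, 112, 448, 1792]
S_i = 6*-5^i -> [6, -30, 150, -750, 3750]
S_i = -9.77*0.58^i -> [-9.77, -5.67, -3.29, -1.91, -1.11]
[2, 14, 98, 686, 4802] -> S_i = 2*7^i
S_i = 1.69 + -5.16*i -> [1.69, -3.47, -8.63, -13.79, -18.95]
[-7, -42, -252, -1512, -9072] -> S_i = -7*6^i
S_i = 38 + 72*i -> [38, 110, 182, 254, 326]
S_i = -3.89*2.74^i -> [-3.89, -10.66, -29.2, -80.02, -219.26]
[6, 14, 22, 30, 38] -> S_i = 6 + 8*i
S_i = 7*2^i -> [7, 14, 28, 56, 112]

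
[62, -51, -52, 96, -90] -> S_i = Random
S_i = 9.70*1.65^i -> [9.7, 16.0, 26.41, 43.57, 71.9]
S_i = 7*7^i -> [7, 49, 343, 2401, 16807]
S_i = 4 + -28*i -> [4, -24, -52, -80, -108]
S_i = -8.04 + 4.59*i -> [-8.04, -3.45, 1.14, 5.73, 10.32]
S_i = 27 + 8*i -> [27, 35, 43, 51, 59]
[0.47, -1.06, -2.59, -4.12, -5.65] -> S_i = 0.47 + -1.53*i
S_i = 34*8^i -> [34, 272, 2176, 17408, 139264]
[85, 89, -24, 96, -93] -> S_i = Random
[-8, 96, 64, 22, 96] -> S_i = Random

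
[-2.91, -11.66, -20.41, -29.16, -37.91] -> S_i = -2.91 + -8.75*i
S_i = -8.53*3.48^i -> [-8.53, -29.68, -103.3, -359.49, -1251.03]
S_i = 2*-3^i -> [2, -6, 18, -54, 162]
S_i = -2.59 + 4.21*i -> [-2.59, 1.62, 5.83, 10.04, 14.25]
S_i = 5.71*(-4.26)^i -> [5.71, -24.32, 103.62, -441.43, 1880.51]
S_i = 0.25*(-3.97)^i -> [0.25, -0.99, 3.94, -15.64, 62.1]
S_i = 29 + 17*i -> [29, 46, 63, 80, 97]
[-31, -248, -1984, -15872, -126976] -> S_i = -31*8^i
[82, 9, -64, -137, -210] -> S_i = 82 + -73*i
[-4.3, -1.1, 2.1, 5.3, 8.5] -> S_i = -4.30 + 3.20*i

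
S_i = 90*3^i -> [90, 270, 810, 2430, 7290]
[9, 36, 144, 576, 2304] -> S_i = 9*4^i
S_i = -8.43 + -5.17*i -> [-8.43, -13.6, -18.77, -23.94, -29.11]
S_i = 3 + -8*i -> [3, -5, -13, -21, -29]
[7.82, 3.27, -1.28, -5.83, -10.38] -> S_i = 7.82 + -4.55*i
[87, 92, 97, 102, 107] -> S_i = 87 + 5*i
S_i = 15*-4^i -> [15, -60, 240, -960, 3840]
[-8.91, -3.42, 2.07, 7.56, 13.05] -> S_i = -8.91 + 5.49*i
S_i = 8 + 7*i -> [8, 15, 22, 29, 36]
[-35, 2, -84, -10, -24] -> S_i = Random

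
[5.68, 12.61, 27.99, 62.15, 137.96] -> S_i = 5.68*2.22^i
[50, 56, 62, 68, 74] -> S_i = 50 + 6*i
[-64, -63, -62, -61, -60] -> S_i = -64 + 1*i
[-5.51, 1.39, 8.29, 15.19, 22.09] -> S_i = -5.51 + 6.90*i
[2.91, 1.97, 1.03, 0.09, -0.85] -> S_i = 2.91 + -0.94*i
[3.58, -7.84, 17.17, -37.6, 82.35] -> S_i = 3.58*(-2.19)^i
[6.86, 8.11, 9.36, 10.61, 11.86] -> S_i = 6.86 + 1.25*i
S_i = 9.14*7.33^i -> [9.14, 67.0, 491.08, 3599.63, 26385.3]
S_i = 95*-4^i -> [95, -380, 1520, -6080, 24320]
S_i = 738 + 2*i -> [738, 740, 742, 744, 746]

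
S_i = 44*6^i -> [44, 264, 1584, 9504, 57024]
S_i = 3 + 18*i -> [3, 21, 39, 57, 75]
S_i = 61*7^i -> [61, 427, 2989, 20923, 146461]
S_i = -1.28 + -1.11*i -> [-1.28, -2.39, -3.5, -4.61, -5.72]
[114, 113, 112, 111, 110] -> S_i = 114 + -1*i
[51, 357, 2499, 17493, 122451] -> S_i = 51*7^i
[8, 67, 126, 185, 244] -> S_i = 8 + 59*i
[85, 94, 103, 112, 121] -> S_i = 85 + 9*i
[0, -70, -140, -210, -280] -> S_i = 0 + -70*i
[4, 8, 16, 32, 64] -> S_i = 4*2^i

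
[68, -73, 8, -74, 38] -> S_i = Random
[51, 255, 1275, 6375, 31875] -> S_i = 51*5^i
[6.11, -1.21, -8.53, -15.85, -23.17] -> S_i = 6.11 + -7.32*i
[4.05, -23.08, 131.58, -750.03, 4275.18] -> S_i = 4.05*(-5.70)^i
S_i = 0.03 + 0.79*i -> [0.03, 0.82, 1.61, 2.4, 3.19]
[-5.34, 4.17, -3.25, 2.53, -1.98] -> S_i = -5.34*(-0.78)^i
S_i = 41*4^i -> [41, 164, 656, 2624, 10496]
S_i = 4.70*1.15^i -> [4.7, 5.4, 6.22, 7.15, 8.22]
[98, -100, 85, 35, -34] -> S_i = Random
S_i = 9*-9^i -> [9, -81, 729, -6561, 59049]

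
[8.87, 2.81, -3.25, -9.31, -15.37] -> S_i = 8.87 + -6.06*i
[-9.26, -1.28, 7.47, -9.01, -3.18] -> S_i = Random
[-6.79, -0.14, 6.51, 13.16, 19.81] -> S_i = -6.79 + 6.65*i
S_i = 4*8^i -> [4, 32, 256, 2048, 16384]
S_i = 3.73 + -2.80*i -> [3.73, 0.93, -1.87, -4.67, -7.47]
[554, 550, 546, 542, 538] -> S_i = 554 + -4*i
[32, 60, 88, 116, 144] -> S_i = 32 + 28*i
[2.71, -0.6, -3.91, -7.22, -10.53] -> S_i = 2.71 + -3.31*i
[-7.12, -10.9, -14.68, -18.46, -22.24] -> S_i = -7.12 + -3.78*i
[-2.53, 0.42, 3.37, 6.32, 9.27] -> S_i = -2.53 + 2.95*i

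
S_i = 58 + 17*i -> [58, 75, 92, 109, 126]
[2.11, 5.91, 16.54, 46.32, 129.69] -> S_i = 2.11*2.80^i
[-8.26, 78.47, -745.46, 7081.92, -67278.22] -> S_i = -8.26*(-9.50)^i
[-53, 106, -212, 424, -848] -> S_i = -53*-2^i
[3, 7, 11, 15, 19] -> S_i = 3 + 4*i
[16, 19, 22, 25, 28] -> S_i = 16 + 3*i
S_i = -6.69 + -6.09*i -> [-6.69, -12.78, -18.87, -24.96, -31.05]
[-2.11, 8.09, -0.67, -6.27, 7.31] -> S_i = Random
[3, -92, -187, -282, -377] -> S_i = 3 + -95*i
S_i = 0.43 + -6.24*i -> [0.43, -5.81, -12.05, -18.29, -24.53]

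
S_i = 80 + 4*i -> [80, 84, 88, 92, 96]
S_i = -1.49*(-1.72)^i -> [-1.49, 2.56, -4.41, 7.58, -13.04]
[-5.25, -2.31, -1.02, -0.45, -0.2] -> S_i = -5.25*0.44^i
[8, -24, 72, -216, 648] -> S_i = 8*-3^i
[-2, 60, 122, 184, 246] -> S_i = -2 + 62*i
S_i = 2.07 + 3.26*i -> [2.07, 5.33, 8.59, 11.85, 15.11]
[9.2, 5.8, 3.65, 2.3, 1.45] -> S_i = 9.20*0.63^i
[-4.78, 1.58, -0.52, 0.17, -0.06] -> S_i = -4.78*(-0.33)^i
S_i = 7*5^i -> [7, 35, 175, 875, 4375]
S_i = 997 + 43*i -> [997, 1040, 1083, 1126, 1169]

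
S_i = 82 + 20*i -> [82, 102, 122, 142, 162]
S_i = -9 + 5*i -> [-9, -4, 1, 6, 11]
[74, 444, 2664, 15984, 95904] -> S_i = 74*6^i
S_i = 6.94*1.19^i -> [6.94, 8.26, 9.83, 11.7, 13.92]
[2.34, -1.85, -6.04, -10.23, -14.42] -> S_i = 2.34 + -4.19*i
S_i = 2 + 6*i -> [2, 8, 14, 20, 26]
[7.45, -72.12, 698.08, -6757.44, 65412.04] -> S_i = 7.45*(-9.68)^i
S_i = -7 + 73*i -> [-7, 66, 139, 212, 285]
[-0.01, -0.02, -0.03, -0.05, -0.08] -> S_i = -0.01*1.67^i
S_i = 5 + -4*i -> [5, 1, -3, -7, -11]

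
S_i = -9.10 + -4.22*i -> [-9.1, -13.32, -17.54, -21.76, -25.98]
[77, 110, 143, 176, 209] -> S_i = 77 + 33*i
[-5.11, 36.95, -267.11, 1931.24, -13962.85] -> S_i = -5.11*(-7.23)^i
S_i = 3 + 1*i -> [3, 4, 5, 6, 7]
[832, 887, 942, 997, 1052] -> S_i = 832 + 55*i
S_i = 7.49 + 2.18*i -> [7.49, 9.67, 11.85, 14.03, 16.21]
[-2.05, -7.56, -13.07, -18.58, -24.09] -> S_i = -2.05 + -5.51*i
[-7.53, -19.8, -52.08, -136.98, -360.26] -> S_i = -7.53*2.63^i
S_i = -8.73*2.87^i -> [-8.73, -25.06, -71.91, -206.38, -592.3]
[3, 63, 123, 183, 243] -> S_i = 3 + 60*i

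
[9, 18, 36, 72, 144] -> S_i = 9*2^i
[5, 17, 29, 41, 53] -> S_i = 5 + 12*i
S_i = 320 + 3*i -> [320, 323, 326, 329, 332]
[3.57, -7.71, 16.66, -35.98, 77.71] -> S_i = 3.57*(-2.16)^i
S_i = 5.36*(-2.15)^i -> [5.36, -11.52, 24.78, -53.27, 114.53]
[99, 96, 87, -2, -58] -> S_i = Random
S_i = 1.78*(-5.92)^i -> [1.78, -10.54, 62.38, -369.3, 2186.29]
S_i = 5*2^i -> [5, 10, 20, 40, 80]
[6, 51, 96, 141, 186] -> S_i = 6 + 45*i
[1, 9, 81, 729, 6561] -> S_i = 1*9^i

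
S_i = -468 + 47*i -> [-468, -421, -374, -327, -280]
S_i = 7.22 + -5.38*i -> [7.22, 1.84, -3.54, -8.92, -14.3]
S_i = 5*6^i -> [5, 30, 180, 1080, 6480]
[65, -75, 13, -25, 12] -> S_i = Random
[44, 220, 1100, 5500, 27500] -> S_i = 44*5^i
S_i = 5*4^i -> [5, 20, 80, 320, 1280]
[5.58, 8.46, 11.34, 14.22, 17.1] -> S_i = 5.58 + 2.88*i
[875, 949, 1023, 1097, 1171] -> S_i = 875 + 74*i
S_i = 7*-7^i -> [7, -49, 343, -2401, 16807]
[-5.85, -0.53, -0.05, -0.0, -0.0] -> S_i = -5.85*0.09^i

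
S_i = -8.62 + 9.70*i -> [-8.62, 1.08, 10.78, 20.48, 30.18]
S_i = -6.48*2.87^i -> [-6.48, -18.6, -53.38, -153.19, -439.65]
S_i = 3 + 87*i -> [3, 90, 177, 264, 351]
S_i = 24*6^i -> [24, 144, 864, 5184, 31104]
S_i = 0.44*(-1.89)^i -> [0.44, -0.83, 1.57, -2.97, 5.61]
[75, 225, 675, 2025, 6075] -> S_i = 75*3^i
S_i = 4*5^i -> [4, 20, 100, 500, 2500]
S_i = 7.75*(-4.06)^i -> [7.75, -31.46, 127.75, -518.66, 2105.75]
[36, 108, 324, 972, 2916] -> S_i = 36*3^i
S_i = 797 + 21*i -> [797, 818, 839, 860, 881]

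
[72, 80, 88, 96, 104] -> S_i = 72 + 8*i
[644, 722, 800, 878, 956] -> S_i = 644 + 78*i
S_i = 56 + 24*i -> [56, 80, 104, 128, 152]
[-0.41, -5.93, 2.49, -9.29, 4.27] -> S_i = Random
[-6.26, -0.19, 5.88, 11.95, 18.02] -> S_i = -6.26 + 6.07*i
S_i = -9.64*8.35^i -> [-9.64, -80.49, -672.12, -5612.24, -46862.23]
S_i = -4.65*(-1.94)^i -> [-4.65, 9.02, -17.5, 33.95, -65.87]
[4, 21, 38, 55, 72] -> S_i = 4 + 17*i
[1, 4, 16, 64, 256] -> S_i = 1*4^i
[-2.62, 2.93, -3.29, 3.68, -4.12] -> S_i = -2.62*(-1.12)^i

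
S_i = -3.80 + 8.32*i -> [-3.8, 4.52, 12.84, 21.16, 29.48]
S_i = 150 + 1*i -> [150, 151, 152, 153, 154]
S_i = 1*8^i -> [1, 8, 64, 512, 4096]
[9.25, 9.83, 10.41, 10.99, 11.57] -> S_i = 9.25 + 0.58*i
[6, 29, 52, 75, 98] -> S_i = 6 + 23*i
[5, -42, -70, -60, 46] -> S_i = Random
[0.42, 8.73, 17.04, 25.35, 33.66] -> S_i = 0.42 + 8.31*i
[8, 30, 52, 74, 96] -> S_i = 8 + 22*i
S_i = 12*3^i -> [12, 36, 108, 324, 972]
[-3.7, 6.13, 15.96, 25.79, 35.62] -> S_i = -3.70 + 9.83*i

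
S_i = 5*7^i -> [5, 35, 245, 1715, 12005]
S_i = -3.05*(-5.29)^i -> [-3.05, 16.13, -85.35, 451.51, -2388.49]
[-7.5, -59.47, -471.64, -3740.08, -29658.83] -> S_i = -7.50*7.93^i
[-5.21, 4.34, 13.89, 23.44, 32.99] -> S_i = -5.21 + 9.55*i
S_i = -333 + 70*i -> [-333, -263, -193, -123, -53]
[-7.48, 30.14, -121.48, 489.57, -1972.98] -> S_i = -7.48*(-4.03)^i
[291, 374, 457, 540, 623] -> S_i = 291 + 83*i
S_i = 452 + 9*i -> [452, 461, 470, 479, 488]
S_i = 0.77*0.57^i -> [0.77, 0.44, 0.25, 0.14, 0.08]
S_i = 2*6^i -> [2, 12, 72, 432, 2592]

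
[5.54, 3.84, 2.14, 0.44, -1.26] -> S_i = 5.54 + -1.70*i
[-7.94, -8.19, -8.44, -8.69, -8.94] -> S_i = -7.94 + -0.25*i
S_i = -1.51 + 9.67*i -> [-1.51, 8.16, 17.83, 27.5, 37.17]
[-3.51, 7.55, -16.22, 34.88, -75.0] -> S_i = -3.51*(-2.15)^i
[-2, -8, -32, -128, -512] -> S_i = -2*4^i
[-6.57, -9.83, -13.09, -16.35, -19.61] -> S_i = -6.57 + -3.26*i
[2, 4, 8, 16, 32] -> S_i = 2*2^i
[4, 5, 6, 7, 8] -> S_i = 4 + 1*i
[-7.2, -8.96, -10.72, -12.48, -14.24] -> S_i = -7.20 + -1.76*i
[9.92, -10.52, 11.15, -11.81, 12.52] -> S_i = 9.92*(-1.06)^i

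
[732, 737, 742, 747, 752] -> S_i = 732 + 5*i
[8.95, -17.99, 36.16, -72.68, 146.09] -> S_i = 8.95*(-2.01)^i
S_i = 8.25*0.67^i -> [8.25, 5.53, 3.7, 2.48, 1.66]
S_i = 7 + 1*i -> [7, 8, 9, 10, 11]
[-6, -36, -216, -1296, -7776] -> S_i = -6*6^i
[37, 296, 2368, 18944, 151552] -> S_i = 37*8^i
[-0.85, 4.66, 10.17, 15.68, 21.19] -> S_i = -0.85 + 5.51*i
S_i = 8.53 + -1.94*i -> [8.53, 6.59, 4.65, 2.71, 0.77]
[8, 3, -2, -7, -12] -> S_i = 8 + -5*i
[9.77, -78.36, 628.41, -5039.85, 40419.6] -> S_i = 9.77*(-8.02)^i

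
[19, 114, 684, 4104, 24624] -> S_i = 19*6^i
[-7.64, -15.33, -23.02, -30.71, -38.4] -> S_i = -7.64 + -7.69*i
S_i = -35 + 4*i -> [-35, -31, -27, -23, -19]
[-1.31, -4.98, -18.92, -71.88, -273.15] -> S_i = -1.31*3.80^i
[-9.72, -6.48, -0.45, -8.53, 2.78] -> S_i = Random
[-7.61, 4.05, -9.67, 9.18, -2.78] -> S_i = Random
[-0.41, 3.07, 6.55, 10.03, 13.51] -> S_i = -0.41 + 3.48*i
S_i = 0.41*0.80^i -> [0.41, 0.33, 0.26, 0.21, 0.17]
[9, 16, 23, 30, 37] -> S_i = 9 + 7*i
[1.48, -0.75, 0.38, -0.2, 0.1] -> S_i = 1.48*(-0.51)^i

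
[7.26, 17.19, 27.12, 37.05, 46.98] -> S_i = 7.26 + 9.93*i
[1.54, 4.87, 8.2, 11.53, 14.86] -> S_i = 1.54 + 3.33*i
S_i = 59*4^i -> [59, 236, 944, 3776, 15104]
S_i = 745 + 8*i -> [745, 753, 761, 769, 777]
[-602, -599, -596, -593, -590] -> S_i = -602 + 3*i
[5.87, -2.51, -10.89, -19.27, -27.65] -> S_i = 5.87 + -8.38*i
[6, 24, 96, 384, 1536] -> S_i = 6*4^i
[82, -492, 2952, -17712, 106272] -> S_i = 82*-6^i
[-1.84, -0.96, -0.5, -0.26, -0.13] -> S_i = -1.84*0.52^i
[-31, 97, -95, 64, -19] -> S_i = Random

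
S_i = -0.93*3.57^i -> [-0.93, -3.32, -11.85, -42.31, -151.06]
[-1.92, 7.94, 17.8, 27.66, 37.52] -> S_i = -1.92 + 9.86*i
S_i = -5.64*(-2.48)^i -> [-5.64, 13.99, -34.69, 86.03, -213.35]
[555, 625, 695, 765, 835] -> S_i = 555 + 70*i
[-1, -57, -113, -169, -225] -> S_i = -1 + -56*i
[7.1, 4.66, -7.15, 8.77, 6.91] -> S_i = Random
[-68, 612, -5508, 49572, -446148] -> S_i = -68*-9^i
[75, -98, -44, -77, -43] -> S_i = Random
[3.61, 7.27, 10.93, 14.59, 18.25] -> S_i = 3.61 + 3.66*i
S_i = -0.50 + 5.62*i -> [-0.5, 5.12, 10.74, 16.36, 21.98]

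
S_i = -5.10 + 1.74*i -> [-5.1, -3.36, -1.62, 0.12, 1.86]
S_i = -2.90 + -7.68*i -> [-2.9, -10.58, -18.26, -25.94, -33.62]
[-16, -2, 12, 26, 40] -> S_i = -16 + 14*i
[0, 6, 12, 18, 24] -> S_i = 0 + 6*i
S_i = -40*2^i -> [-40, -80, -160, -320, -640]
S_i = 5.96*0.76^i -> [5.96, 4.53, 3.44, 2.62, 1.99]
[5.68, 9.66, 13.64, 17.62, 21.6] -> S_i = 5.68 + 3.98*i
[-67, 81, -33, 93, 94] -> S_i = Random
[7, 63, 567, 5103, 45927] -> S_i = 7*9^i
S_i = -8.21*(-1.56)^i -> [-8.21, 12.81, -19.98, 31.17, -48.62]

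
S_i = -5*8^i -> [-5, -40, -320, -2560, -20480]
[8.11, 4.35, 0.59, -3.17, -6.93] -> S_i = 8.11 + -3.76*i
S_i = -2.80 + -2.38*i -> [-2.8, -5.18, -7.56, -9.94, -12.32]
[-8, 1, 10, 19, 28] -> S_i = -8 + 9*i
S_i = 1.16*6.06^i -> [1.16, 7.03, 42.6, 258.15, 1564.4]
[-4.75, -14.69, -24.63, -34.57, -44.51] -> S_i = -4.75 + -9.94*i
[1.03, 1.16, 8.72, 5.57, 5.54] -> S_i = Random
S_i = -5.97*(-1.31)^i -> [-5.97, 7.82, -10.25, 13.42, -17.58]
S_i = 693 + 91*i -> [693, 784, 875, 966, 1057]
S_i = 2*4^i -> [2, 8, 32, 128, 512]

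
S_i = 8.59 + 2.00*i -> [8.59, 10.59, 12.59, 14.59, 16.59]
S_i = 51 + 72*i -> [51, 123, 195, 267, 339]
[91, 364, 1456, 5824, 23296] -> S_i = 91*4^i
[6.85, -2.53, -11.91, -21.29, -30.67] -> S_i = 6.85 + -9.38*i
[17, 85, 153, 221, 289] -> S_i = 17 + 68*i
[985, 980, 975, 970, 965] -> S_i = 985 + -5*i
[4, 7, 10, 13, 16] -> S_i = 4 + 3*i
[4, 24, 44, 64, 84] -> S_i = 4 + 20*i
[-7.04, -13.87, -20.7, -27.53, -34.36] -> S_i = -7.04 + -6.83*i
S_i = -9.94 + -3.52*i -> [-9.94, -13.46, -16.98, -20.5, -24.02]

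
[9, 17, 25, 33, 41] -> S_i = 9 + 8*i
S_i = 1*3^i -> [1, 3, 9, 27, 81]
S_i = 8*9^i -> [8, 72, 648, 5832, 52488]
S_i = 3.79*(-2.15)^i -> [3.79, -8.15, 17.52, -37.67, 80.98]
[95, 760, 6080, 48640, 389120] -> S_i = 95*8^i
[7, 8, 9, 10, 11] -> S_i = 7 + 1*i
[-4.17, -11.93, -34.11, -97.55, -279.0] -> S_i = -4.17*2.86^i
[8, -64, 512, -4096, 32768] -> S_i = 8*-8^i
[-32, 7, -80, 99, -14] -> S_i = Random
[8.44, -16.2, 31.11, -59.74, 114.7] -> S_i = 8.44*(-1.92)^i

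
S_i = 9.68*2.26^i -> [9.68, 21.88, 49.44, 111.74, 252.53]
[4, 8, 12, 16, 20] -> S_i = 4 + 4*i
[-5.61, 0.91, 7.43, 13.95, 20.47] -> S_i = -5.61 + 6.52*i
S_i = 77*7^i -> [77, 539, 3773, 26411, 184877]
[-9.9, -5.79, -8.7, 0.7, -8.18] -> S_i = Random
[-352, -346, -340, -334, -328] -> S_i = -352 + 6*i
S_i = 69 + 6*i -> [69, 75, 81, 87, 93]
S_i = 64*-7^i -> [64, -448, 3136, -21952, 153664]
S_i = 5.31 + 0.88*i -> [5.31, 6.19, 7.07, 7.95, 8.83]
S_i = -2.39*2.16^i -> [-2.39, -5.16, -11.15, -24.09, -52.03]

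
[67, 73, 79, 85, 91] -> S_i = 67 + 6*i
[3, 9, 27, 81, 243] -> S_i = 3*3^i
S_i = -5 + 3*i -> [-5, -2, 1, 4, 7]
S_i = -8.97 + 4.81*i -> [-8.97, -4.16, 0.65, 5.46, 10.27]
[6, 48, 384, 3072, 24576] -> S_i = 6*8^i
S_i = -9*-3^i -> [-9, 27, -81, 243, -729]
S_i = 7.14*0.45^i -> [7.14, 3.21, 1.45, 0.65, 0.29]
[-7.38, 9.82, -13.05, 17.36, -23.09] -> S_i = -7.38*(-1.33)^i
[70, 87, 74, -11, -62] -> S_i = Random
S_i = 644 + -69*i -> [644, 575, 506, 437, 368]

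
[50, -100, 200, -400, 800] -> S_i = 50*-2^i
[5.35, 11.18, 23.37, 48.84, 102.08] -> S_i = 5.35*2.09^i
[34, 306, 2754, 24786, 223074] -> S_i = 34*9^i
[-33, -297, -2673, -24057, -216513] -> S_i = -33*9^i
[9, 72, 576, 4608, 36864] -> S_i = 9*8^i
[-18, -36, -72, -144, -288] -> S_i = -18*2^i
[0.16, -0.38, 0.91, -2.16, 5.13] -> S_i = 0.16*(-2.38)^i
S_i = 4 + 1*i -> [4, 5, 6, 7, 8]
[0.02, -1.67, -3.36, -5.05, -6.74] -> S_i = 0.02 + -1.69*i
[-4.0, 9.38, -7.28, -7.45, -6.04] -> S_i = Random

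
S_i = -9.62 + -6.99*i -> [-9.62, -16.61, -23.6, -30.59, -37.58]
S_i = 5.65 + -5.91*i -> [5.65, -0.26, -6.17, -12.08, -17.99]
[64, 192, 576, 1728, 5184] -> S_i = 64*3^i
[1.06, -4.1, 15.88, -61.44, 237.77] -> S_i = 1.06*(-3.87)^i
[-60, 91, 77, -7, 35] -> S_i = Random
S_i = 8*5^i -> [8, 40, 200, 1000, 5000]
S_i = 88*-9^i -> [88, -792, 7128, -64152, 577368]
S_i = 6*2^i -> [6, 12, 24, 48, 96]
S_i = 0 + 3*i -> [0, 3, 6, 9, 12]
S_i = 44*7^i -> [44, 308, 2156, 15092, 105644]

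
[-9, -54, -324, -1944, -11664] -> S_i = -9*6^i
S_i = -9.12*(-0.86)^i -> [-9.12, 7.84, -6.75, 5.8, -4.99]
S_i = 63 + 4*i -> [63, 67, 71, 75, 79]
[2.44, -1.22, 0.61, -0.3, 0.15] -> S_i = 2.44*(-0.50)^i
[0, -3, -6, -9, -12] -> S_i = 0 + -3*i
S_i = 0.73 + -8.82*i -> [0.73, -8.09, -16.91, -25.73, -34.55]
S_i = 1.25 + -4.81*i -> [1.25, -3.56, -8.37, -13.18, -17.99]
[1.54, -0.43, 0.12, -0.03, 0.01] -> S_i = 1.54*(-0.28)^i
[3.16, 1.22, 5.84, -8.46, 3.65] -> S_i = Random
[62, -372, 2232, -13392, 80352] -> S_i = 62*-6^i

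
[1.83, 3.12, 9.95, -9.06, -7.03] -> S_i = Random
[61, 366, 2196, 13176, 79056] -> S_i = 61*6^i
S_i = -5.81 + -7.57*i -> [-5.81, -13.38, -20.95, -28.52, -36.09]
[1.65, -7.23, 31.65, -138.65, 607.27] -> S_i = 1.65*(-4.38)^i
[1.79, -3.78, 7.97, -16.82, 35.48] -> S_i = 1.79*(-2.11)^i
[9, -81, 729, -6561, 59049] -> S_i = 9*-9^i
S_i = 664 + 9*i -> [664, 673, 682, 691, 700]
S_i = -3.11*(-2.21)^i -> [-3.11, 6.87, -15.19, 33.57, -74.19]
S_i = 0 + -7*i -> [0, -7, -14, -21, -28]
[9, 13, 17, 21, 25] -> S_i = 9 + 4*i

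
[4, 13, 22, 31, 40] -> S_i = 4 + 9*i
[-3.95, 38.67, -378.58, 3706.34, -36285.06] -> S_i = -3.95*(-9.79)^i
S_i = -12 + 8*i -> [-12, -4, 4, 12, 20]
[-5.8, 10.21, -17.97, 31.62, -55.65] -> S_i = -5.80*(-1.76)^i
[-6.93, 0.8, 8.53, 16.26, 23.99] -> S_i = -6.93 + 7.73*i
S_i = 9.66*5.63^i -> [9.66, 54.39, 306.19, 1723.86, 9705.34]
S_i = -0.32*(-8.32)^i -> [-0.32, 2.66, -22.15, 184.3, -1533.36]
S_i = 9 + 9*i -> [9, 18, 27, 36, 45]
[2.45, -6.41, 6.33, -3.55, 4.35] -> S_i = Random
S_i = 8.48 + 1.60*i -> [8.48, 10.08, 11.68, 13.28, 14.88]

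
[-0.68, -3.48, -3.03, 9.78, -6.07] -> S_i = Random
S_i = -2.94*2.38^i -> [-2.94, -7.0, -16.65, -39.63, -94.33]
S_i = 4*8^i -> [4, 32, 256, 2048, 16384]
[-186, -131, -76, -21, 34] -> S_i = -186 + 55*i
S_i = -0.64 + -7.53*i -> [-0.64, -8.17, -15.7, -23.23, -30.76]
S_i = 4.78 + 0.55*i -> [4.78, 5.33, 5.88, 6.43, 6.98]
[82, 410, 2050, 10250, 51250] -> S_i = 82*5^i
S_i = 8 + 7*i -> [8, 15, 22, 29, 36]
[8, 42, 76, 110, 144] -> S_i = 8 + 34*i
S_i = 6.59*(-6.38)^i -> [6.59, -42.04, 268.24, -1711.38, 10918.63]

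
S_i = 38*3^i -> [38, 114, 342, 1026, 3078]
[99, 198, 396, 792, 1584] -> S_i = 99*2^i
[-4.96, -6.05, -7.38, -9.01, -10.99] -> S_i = -4.96*1.22^i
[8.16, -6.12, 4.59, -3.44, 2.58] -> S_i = 8.16*(-0.75)^i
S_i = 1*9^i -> [1, 9, 81, 729, 6561]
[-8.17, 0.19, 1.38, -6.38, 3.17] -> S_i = Random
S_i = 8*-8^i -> [8, -64, 512, -4096, 32768]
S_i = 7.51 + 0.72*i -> [7.51, 8.23, 8.95, 9.67, 10.39]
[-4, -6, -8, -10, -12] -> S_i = -4 + -2*i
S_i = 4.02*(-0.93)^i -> [4.02, -3.74, 3.48, -3.23, 3.01]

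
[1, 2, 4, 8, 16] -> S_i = 1*2^i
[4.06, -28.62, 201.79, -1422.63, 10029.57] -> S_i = 4.06*(-7.05)^i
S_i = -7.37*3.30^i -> [-7.37, -24.32, -80.26, -264.86, -874.02]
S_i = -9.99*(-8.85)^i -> [-9.99, 88.41, -782.44, 6924.61, -61282.8]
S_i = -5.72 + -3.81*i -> [-5.72, -9.53, -13.34, -17.15, -20.96]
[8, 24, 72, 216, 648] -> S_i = 8*3^i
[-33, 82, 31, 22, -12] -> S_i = Random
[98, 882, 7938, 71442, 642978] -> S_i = 98*9^i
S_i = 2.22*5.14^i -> [2.22, 11.41, 58.65, 301.47, 1549.55]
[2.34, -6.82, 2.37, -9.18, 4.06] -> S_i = Random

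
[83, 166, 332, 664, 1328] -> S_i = 83*2^i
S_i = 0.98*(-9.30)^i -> [0.98, -9.11, 84.76, -788.27, 7330.91]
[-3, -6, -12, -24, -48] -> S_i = -3*2^i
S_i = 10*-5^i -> [10, -50, 250, -1250, 6250]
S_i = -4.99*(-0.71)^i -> [-4.99, 3.54, -2.52, 1.79, -1.27]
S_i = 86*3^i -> [86, 258, 774, 2322, 6966]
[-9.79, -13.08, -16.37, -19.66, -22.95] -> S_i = -9.79 + -3.29*i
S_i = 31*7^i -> [31, 217, 1519, 10633, 74431]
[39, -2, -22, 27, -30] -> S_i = Random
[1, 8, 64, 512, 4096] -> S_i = 1*8^i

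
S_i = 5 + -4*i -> [5, 1, -3, -7, -11]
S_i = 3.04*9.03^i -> [3.04, 27.45, 247.88, 2238.4, 20212.71]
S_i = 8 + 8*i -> [8, 16, 24, 32, 40]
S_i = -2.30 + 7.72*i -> [-2.3, 5.42, 13.14, 20.86, 28.58]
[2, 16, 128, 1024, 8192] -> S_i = 2*8^i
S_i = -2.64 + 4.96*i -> [-2.64, 2.32, 7.28, 12.24, 17.2]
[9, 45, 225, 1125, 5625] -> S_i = 9*5^i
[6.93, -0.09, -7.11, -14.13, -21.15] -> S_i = 6.93 + -7.02*i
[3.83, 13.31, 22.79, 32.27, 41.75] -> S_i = 3.83 + 9.48*i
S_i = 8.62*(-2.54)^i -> [8.62, -21.89, 55.61, -141.26, 358.79]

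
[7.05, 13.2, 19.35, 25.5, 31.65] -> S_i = 7.05 + 6.15*i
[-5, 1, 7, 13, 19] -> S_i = -5 + 6*i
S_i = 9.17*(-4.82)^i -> [9.17, -44.2, 213.04, -1026.86, 4949.46]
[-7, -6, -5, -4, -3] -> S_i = -7 + 1*i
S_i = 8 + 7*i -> [8, 15, 22, 29, 36]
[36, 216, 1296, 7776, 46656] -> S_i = 36*6^i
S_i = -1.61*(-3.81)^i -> [-1.61, 6.13, -23.37, 89.04, -339.25]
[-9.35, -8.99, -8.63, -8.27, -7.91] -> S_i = -9.35 + 0.36*i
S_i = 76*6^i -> [76, 456, 2736, 16416, 98496]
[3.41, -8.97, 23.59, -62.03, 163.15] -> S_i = 3.41*(-2.63)^i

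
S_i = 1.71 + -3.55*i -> [1.71, -1.84, -5.39, -8.94, -12.49]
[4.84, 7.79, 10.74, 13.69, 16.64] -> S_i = 4.84 + 2.95*i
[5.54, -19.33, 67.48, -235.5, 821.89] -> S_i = 5.54*(-3.49)^i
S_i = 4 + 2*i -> [4, 6, 8, 10, 12]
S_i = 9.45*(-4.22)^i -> [9.45, -39.88, 168.29, -710.18, 2996.96]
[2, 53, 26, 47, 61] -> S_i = Random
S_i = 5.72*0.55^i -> [5.72, 3.15, 1.73, 0.95, 0.52]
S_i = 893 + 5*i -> [893, 898, 903, 908, 913]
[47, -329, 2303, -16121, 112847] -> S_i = 47*-7^i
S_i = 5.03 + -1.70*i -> [5.03, 3.33, 1.63, -0.07, -1.77]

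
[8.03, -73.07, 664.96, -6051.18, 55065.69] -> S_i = 8.03*(-9.10)^i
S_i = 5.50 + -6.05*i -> [5.5, -0.55, -6.6, -12.65, -18.7]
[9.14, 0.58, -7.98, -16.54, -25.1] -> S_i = 9.14 + -8.56*i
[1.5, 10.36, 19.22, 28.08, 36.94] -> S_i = 1.50 + 8.86*i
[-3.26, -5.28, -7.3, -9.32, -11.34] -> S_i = -3.26 + -2.02*i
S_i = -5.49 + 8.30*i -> [-5.49, 2.81, 11.11, 19.41, 27.71]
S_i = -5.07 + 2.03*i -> [-5.07, -3.04, -1.01, 1.02, 3.05]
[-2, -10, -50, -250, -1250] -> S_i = -2*5^i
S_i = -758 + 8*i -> [-758, -750, -742, -734, -726]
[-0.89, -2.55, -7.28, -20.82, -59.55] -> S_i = -0.89*2.86^i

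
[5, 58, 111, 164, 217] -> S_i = 5 + 53*i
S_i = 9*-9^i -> [9, -81, 729, -6561, 59049]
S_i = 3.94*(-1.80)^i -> [3.94, -7.09, 12.77, -22.98, 41.36]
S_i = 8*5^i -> [8, 40, 200, 1000, 5000]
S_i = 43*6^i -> [43, 258, 1548, 9288, 55728]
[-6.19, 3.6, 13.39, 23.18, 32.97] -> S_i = -6.19 + 9.79*i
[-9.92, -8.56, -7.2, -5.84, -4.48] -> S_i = -9.92 + 1.36*i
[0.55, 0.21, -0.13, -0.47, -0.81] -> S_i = 0.55 + -0.34*i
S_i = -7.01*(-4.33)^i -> [-7.01, 30.35, -131.43, 569.09, -2464.16]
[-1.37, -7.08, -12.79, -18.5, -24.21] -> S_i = -1.37 + -5.71*i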